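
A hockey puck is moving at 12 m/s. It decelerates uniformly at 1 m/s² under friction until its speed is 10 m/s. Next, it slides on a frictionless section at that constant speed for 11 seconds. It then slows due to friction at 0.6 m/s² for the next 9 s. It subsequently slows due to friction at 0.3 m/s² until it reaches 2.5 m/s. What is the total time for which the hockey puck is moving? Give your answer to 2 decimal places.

Phase 1 (decelerating): v₀ = 12.0 m/s, a = -1 m/s².
v = v₀ + at → t = (10 − 12.0) / -1 = 2.00 s
v² = v₀² + 2aΔx → Δx = (10² − 12.0²)/(2·-1) = 22.0 m

Phase 2 (constant speed): v₀ = 10.0 m/s, a = 0 m/s².
v = v₀ + at = 10.0 + (0)(11) = 10.0 m/s
Δx = v₀t + ½at² = 10.0·11 + 0.5·0·11² = 110 m

Phase 3 (decelerating): v₀ = 10.0 m/s, a = -0.6 m/s².
v = v₀ + at = 10.0 + (-0.6)(9) = 4.60 m/s
Δx = v₀t + ½at² = 10.0·9 + 0.5·-0.6·9² = 65.7 m

Phase 4 (decelerating): v₀ = 4.60 m/s, a = -0.3 m/s².
v = v₀ + at → t = (2.5 − 4.60) / -0.3 = 7.00 s
v² = v₀² + 2aΔx → Δx = (2.5² − 4.60²)/(2·-0.3) = 24.9 m
Total time = 2.00 + 11.0 + 9.00 + 7.00 = 29.0 s

29.00 s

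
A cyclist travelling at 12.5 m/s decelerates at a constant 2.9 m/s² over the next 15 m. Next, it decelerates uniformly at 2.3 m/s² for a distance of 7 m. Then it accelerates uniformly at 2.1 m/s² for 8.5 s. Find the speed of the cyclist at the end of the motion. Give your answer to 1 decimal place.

Phase 1 (decelerating): v₀ = 12.5 m/s, a = -2.9 m/s².
v² = v₀² + 2aΔx = 12.5² + 2·-2.9·15 = 69.2 → v = 8.32 m/s
t = (v − v₀)/a = (8.32 − 12.5)/-2.9 = 1.44 s

Phase 2 (decelerating): v₀ = 8.32 m/s, a = -2.3 m/s².
v² = v₀² + 2aΔx = 8.32² + 2·-2.3·7 = 37.1 → v = 6.09 m/s
t = (v − v₀)/a = (6.09 − 8.32)/-2.3 = 0.972 s

Phase 3 (accelerating): v₀ = 6.09 m/s, a = 2.1 m/s².
v = v₀ + at = 6.09 + (2.1)(8.5) = 23.9 m/s
Δx = v₀t + ½at² = 6.09·8.5 + 0.5·2.1·8.5² = 128 m
Final speed = 23.9 m/s

23.9 m/s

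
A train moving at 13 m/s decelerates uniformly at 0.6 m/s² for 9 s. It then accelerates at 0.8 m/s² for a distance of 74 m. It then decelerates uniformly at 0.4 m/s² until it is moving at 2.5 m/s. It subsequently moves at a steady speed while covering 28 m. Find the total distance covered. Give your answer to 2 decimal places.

Phase 1 (decelerating): v₀ = 13.0 m/s, a = -0.6 m/s².
v = v₀ + at = 13.0 + (-0.6)(9) = 7.60 m/s
Δx = v₀t + ½at² = 13.0·9 + 0.5·-0.6·9² = 92.7 m

Phase 2 (accelerating): v₀ = 7.60 m/s, a = 0.8 m/s².
v² = v₀² + 2aΔx = 7.60² + 2·0.8·74 = 176 → v = 13.3 m/s
t = (v − v₀)/a = (13.3 − 7.60)/0.8 = 7.09 s

Phase 3 (decelerating): v₀ = 13.3 m/s, a = -0.4 m/s².
v = v₀ + at → t = (2.5 − 13.3) / -0.4 = 26.9 s
v² = v₀² + 2aΔx → Δx = (2.5² − 13.3²)/(2·-0.4) = 212 m

Phase 4 (constant speed): v₀ = 2.50 m/s, a = 0 m/s².
Constant speed: t = d/v = 28/2.50 = 11.2 s
Total distance = 92.7 + 74.0 + 212 + 28.0 = 407 m

407.09 m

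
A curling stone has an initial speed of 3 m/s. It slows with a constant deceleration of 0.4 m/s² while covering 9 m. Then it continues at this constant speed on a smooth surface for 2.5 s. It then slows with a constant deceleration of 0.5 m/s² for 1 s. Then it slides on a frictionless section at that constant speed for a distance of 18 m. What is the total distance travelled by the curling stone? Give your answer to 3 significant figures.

31.4 m

Phase 1 (decelerating): v₀ = 3.00 m/s, a = -0.4 m/s².
v² = v₀² + 2aΔx = 3.00² + 2·-0.4·9 = 1.80 → v = 1.34 m/s
t = (v − v₀)/a = (1.34 − 3.00)/-0.4 = 4.15 s

Phase 2 (constant speed): v₀ = 1.34 m/s, a = 0 m/s².
v = v₀ + at = 1.34 + (0)(2.5) = 1.34 m/s
Δx = v₀t + ½at² = 1.34·2.5 + 0.5·0·2.5² = 3.35 m

Phase 3 (decelerating): v₀ = 1.34 m/s, a = -0.5 m/s².
v = v₀ + at = 1.34 + (-0.5)(1) = 0.842 m/s
Δx = v₀t + ½at² = 1.34·1 + 0.5·-0.5·1² = 1.09 m

Phase 4 (constant speed): v₀ = 0.842 m/s, a = 0 m/s².
Constant speed: t = d/v = 18/0.842 = 21.4 s
Total distance = 9.00 + 3.35 + 1.09 + 18.0 = 31.4 m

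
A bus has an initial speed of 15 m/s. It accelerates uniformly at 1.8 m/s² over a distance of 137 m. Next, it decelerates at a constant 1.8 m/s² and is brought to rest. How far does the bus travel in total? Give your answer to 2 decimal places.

Phase 1 (accelerating): v₀ = 15.0 m/s, a = 1.8 m/s².
v² = v₀² + 2aΔx = 15.0² + 2·1.8·137 = 718 → v = 26.8 m/s
t = (v − v₀)/a = (26.8 − 15.0)/1.8 = 6.56 s

Phase 2 (decelerating): v₀ = 26.8 m/s, a = -1.8 m/s².
v = v₀ + at → t = (0 − 26.8) / -1.8 = 14.9 s
v² = v₀² + 2aΔx → Δx = (0² − 26.8²)/(2·-1.8) = 200 m
Total distance = 137 + 200 = 336 m

336.50 m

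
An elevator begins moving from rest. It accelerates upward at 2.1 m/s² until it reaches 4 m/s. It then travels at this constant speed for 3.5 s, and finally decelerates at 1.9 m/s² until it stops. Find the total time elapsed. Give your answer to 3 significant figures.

Phase 1 (accelerating): v₀ = 0 m/s, a = 2.1 m/s².
v = v₀ + at → t = (4 − 0) / 2.1 = 1.90 s
v² = v₀² + 2aΔx → Δx = (4² − 0²)/(2·2.1) = 3.81 m

Phase 2 (constant speed): v₀ = 4.00 m/s, a = 0 m/s².
v = v₀ + at = 4.00 + (0)(3.5) = 4.00 m/s
Δx = v₀t + ½at² = 4.00·3.5 + 0.5·0·3.5² = 14.0 m

Phase 3 (decelerating): v₀ = 4.00 m/s, a = -1.9 m/s².
v = v₀ + at → t = (0 − 4.00) / -1.9 = 2.11 s
v² = v₀² + 2aΔx → Δx = (0² − 4.00²)/(2·-1.9) = 4.21 m
Total time = 1.90 + 3.50 + 2.11 = 7.51 s

7.51 s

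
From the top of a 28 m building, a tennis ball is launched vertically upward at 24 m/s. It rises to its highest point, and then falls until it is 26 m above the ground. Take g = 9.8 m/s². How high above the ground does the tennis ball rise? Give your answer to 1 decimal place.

57.4 m

Phase 1 (rising): v₀ = 24.0 m/s, a = -9.8 m/s².
v = v₀ + at → t = (0 − 24.0) / -9.8 = 2.45 s
v² = v₀² + 2aΔx → Δx = (0² − 24.0²)/(2·-9.8) = 29.4 m
Maximum height = 28 + 29.4 = 57.4 m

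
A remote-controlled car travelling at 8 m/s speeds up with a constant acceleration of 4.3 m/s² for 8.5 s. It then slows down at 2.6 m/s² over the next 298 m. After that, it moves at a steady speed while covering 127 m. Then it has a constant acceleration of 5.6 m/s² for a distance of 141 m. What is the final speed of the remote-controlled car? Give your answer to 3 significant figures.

44.9 m/s

Phase 1 (accelerating): v₀ = 8.00 m/s, a = 4.3 m/s².
v = v₀ + at = 8.00 + (4.3)(8.5) = 44.5 m/s
Δx = v₀t + ½at² = 8.00·8.5 + 0.5·4.3·8.5² = 223 m

Phase 2 (decelerating): v₀ = 44.5 m/s, a = -2.6 m/s².
v² = v₀² + 2aΔx = 44.5² + 2·-2.6·298 = 435 → v = 20.9 m/s
t = (v − v₀)/a = (20.9 − 44.5)/-2.6 = 9.11 s

Phase 3 (constant speed): v₀ = 20.9 m/s, a = 0 m/s².
Constant speed: t = d/v = 127/20.9 = 6.09 s

Phase 4 (accelerating): v₀ = 20.9 m/s, a = 5.6 m/s².
v² = v₀² + 2aΔx = 20.9² + 2·5.6·141 = 2010 → v = 44.9 m/s
t = (v − v₀)/a = (44.9 − 20.9)/5.6 = 4.29 s
Final speed = 44.9 m/s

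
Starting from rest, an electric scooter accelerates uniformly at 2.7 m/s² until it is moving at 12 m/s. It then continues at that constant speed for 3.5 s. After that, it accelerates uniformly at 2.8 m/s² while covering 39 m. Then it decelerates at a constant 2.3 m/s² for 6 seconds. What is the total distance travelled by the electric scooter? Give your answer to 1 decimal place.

180.5 m

Phase 1 (accelerating): v₀ = 0 m/s, a = 2.7 m/s².
v = v₀ + at → t = (12 − 0) / 2.7 = 4.44 s
v² = v₀² + 2aΔx → Δx = (12² − 0²)/(2·2.7) = 26.7 m

Phase 2 (constant speed): v₀ = 12.0 m/s, a = 0 m/s².
v = v₀ + at = 12.0 + (0)(3.5) = 12.0 m/s
Δx = v₀t + ½at² = 12.0·3.5 + 0.5·0·3.5² = 42.0 m

Phase 3 (accelerating): v₀ = 12.0 m/s, a = 2.8 m/s².
v² = v₀² + 2aΔx = 12.0² + 2·2.8·39 = 362 → v = 19.0 m/s
t = (v − v₀)/a = (19.0 − 12.0)/2.8 = 2.51 s

Phase 4 (decelerating): v₀ = 19.0 m/s, a = -2.3 m/s².
v = v₀ + at = 19.0 + (-2.3)(6) = 5.24 m/s
Δx = v₀t + ½at² = 19.0·6 + 0.5·-2.3·6² = 72.8 m
Total distance = 26.7 + 42.0 + 39.0 + 72.8 = 180 m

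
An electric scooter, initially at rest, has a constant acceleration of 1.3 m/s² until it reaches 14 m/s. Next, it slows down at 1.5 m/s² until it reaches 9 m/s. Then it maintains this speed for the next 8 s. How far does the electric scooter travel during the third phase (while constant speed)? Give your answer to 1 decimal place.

72.0 m

Phase 1 (accelerating): v₀ = 0 m/s, a = 1.3 m/s².
v = v₀ + at → t = (14 − 0) / 1.3 = 10.8 s
v² = v₀² + 2aΔx → Δx = (14² − 0²)/(2·1.3) = 75.4 m

Phase 2 (decelerating): v₀ = 14.0 m/s, a = -1.5 m/s².
v = v₀ + at → t = (9 − 14.0) / -1.5 = 3.33 s
v² = v₀² + 2aΔx → Δx = (9² − 14.0²)/(2·-1.5) = 38.3 m

Phase 3 (constant speed): v₀ = 9.00 m/s, a = 0 m/s².
v = v₀ + at = 9.00 + (0)(8) = 9.00 m/s
Δx = v₀t + ½at² = 9.00·8 + 0.5·0·8² = 72.0 m
Distance in phase 3 = 72.0 m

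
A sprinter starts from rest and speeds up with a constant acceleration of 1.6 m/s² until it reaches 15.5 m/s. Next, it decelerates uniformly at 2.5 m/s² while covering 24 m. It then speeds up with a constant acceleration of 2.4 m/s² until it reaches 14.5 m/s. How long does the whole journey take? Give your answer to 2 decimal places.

12.97 s

Phase 1 (accelerating): v₀ = 0 m/s, a = 1.6 m/s².
v = v₀ + at → t = (15.5 − 0) / 1.6 = 9.69 s
v² = v₀² + 2aΔx → Δx = (15.5² − 0²)/(2·1.6) = 75.1 m

Phase 2 (decelerating): v₀ = 15.5 m/s, a = -2.5 m/s².
v² = v₀² + 2aΔx = 15.5² + 2·-2.5·24 = 120 → v = 11.0 m/s
t = (v − v₀)/a = (11.0 − 15.5)/-2.5 = 1.81 s

Phase 3 (accelerating): v₀ = 11.0 m/s, a = 2.4 m/s².
v = v₀ + at → t = (14.5 − 11.0) / 2.4 = 1.47 s
v² = v₀² + 2aΔx → Δx = (14.5² − 11.0²)/(2·2.4) = 18.8 m
Total time = 9.69 + 1.81 + 1.47 = 13.0 s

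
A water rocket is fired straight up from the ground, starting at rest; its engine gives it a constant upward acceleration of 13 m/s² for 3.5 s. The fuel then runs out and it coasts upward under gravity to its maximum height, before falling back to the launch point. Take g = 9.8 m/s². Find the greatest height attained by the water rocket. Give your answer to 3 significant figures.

Phase 1 (powered ascent): v₀ = 0 m/s, a = 13 m/s².
v = v₀ + at = 0 + (13)(3.5) = 45.5 m/s
Δx = v₀t + ½at² = 0·3.5 + 0.5·13·3.5² = 79.6 m

Phase 2 (coasting upward): v₀ = 45.5 m/s, a = -9.8 m/s².
v = v₀ + at → t = (0 − 45.5) / -9.8 = 4.64 s
v² = v₀² + 2aΔx → Δx = (0² − 45.5²)/(2·-9.8) = 106 m
Maximum height = 79.6 + 106 = 185 m

185 m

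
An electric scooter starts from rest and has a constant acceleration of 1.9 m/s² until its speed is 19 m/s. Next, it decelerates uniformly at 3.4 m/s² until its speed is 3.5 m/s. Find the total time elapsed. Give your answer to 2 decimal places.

Phase 1 (accelerating): v₀ = 0 m/s, a = 1.9 m/s².
v = v₀ + at → t = (19 − 0) / 1.9 = 10.0 s
v² = v₀² + 2aΔx → Δx = (19² − 0²)/(2·1.9) = 95.0 m

Phase 2 (decelerating): v₀ = 19.0 m/s, a = -3.4 m/s².
v = v₀ + at → t = (3.5 − 19.0) / -3.4 = 4.56 s
v² = v₀² + 2aΔx → Δx = (3.5² − 19.0²)/(2·-3.4) = 51.3 m
Total time = 10.0 + 4.56 = 14.6 s

14.56 s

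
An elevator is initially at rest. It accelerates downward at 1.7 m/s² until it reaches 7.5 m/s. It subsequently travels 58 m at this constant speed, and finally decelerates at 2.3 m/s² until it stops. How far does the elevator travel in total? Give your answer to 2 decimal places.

Phase 1 (accelerating): v₀ = 0 m/s, a = 1.7 m/s².
v = v₀ + at → t = (7.5 − 0) / 1.7 = 4.41 s
v² = v₀² + 2aΔx → Δx = (7.5² − 0²)/(2·1.7) = 16.5 m

Phase 2 (constant speed): v₀ = 7.50 m/s, a = 0 m/s².
Constant speed: t = d/v = 58/7.50 = 7.73 s

Phase 3 (decelerating): v₀ = 7.50 m/s, a = -2.3 m/s².
v = v₀ + at → t = (0 − 7.50) / -2.3 = 3.26 s
v² = v₀² + 2aΔx → Δx = (0² − 7.50²)/(2·-2.3) = 12.2 m
Total distance = 16.5 + 58.0 + 12.2 = 86.8 m

86.77 m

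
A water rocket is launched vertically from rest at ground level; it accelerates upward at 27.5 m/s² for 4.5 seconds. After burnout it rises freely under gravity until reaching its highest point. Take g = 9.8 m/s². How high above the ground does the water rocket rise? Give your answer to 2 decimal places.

1059.77 m

Phase 1 (powered ascent): v₀ = 0 m/s, a = 27.5 m/s².
v = v₀ + at = 0 + (27.5)(4.5) = 124 m/s
Δx = v₀t + ½at² = 0·4.5 + 0.5·27.5·4.5² = 278 m

Phase 2 (coasting upward): v₀ = 124 m/s, a = -9.8 m/s².
v = v₀ + at → t = (0 − 124) / -9.8 = 12.6 s
v² = v₀² + 2aΔx → Δx = (0² − 124²)/(2·-9.8) = 781 m
Maximum height = 278 + 781 = 1060 m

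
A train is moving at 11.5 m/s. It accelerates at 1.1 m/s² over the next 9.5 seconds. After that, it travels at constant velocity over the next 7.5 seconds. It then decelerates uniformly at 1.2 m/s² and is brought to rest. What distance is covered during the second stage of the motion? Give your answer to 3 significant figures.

Phase 1 (accelerating): v₀ = 11.5 m/s, a = 1.1 m/s².
v = v₀ + at = 11.5 + (1.1)(9.5) = 22.0 m/s
Δx = v₀t + ½at² = 11.5·9.5 + 0.5·1.1·9.5² = 159 m

Phase 2 (constant speed): v₀ = 22.0 m/s, a = 0 m/s².
v = v₀ + at = 22.0 + (0)(7.5) = 22.0 m/s
Δx = v₀t + ½at² = 22.0·7.5 + 0.5·0·7.5² = 165 m
Distance in phase 2 = 165 m

165 m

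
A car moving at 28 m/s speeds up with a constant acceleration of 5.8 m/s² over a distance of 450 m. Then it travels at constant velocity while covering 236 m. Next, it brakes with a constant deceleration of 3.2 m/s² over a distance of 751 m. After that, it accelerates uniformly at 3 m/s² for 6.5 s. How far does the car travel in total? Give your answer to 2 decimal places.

Phase 1 (accelerating): v₀ = 28.0 m/s, a = 5.8 m/s².
v² = v₀² + 2aΔx = 28.0² + 2·5.8·450 = 6000 → v = 77.5 m/s
t = (v − v₀)/a = (77.5 − 28.0)/5.8 = 8.53 s

Phase 2 (constant speed): v₀ = 77.5 m/s, a = 0 m/s².
Constant speed: t = d/v = 236/77.5 = 3.05 s

Phase 3 (decelerating): v₀ = 77.5 m/s, a = -3.2 m/s².
v² = v₀² + 2aΔx = 77.5² + 2·-3.2·751 = 1200 → v = 34.6 m/s
t = (v − v₀)/a = (34.6 − 77.5)/-3.2 = 13.4 s

Phase 4 (accelerating): v₀ = 34.6 m/s, a = 3 m/s².
v = v₀ + at = 34.6 + (3)(6.5) = 54.1 m/s
Δx = v₀t + ½at² = 34.6·6.5 + 0.5·3·6.5² = 288 m
Total distance = 450 + 236 + 751 + 288 = 1730 m

1725.32 m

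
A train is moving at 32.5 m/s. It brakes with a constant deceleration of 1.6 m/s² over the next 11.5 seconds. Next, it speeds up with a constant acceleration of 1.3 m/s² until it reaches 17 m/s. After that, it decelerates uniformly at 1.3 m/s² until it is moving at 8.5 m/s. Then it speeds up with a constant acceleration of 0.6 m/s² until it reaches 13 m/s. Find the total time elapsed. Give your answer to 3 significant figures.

27.8 s

Phase 1 (decelerating): v₀ = 32.5 m/s, a = -1.6 m/s².
v = v₀ + at = 32.5 + (-1.6)(11.5) = 14.1 m/s
Δx = v₀t + ½at² = 32.5·11.5 + 0.5·-1.6·11.5² = 268 m

Phase 2 (accelerating): v₀ = 14.1 m/s, a = 1.3 m/s².
v = v₀ + at → t = (17 − 14.1) / 1.3 = 2.23 s
v² = v₀² + 2aΔx → Δx = (17² − 14.1²)/(2·1.3) = 34.7 m

Phase 3 (decelerating): v₀ = 17.0 m/s, a = -1.3 m/s².
v = v₀ + at → t = (8.5 − 17.0) / -1.3 = 6.54 s
v² = v₀² + 2aΔx → Δx = (8.5² − 17.0²)/(2·-1.3) = 83.4 m

Phase 4 (accelerating): v₀ = 8.50 m/s, a = 0.6 m/s².
v = v₀ + at → t = (13 − 8.50) / 0.6 = 7.50 s
v² = v₀² + 2aΔx → Δx = (13² − 8.50²)/(2·0.6) = 80.6 m
Total time = 11.5 + 2.23 + 6.54 + 7.50 = 27.8 s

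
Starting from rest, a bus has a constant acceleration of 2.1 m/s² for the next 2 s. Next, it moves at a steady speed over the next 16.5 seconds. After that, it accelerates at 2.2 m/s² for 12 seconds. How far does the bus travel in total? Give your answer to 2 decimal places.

Phase 1 (accelerating): v₀ = 0 m/s, a = 2.1 m/s².
v = v₀ + at = 0 + (2.1)(2) = 4.20 m/s
Δx = v₀t + ½at² = 0·2 + 0.5·2.1·2² = 4.20 m

Phase 2 (constant speed): v₀ = 4.20 m/s, a = 0 m/s².
v = v₀ + at = 4.20 + (0)(16.5) = 4.20 m/s
Δx = v₀t + ½at² = 4.20·16.5 + 0.5·0·16.5² = 69.3 m

Phase 3 (accelerating): v₀ = 4.20 m/s, a = 2.2 m/s².
v = v₀ + at = 4.20 + (2.2)(12) = 30.6 m/s
Δx = v₀t + ½at² = 4.20·12 + 0.5·2.2·12² = 209 m
Total distance = 4.20 + 69.3 + 209 = 282 m

282.30 m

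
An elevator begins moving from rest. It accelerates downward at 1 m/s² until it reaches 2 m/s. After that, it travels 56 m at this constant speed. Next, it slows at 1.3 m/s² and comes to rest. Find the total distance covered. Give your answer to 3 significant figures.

Phase 1 (accelerating): v₀ = 0 m/s, a = 1 m/s².
v = v₀ + at → t = (2 − 0) / 1 = 2.00 s
v² = v₀² + 2aΔx → Δx = (2² − 0²)/(2·1) = 2.00 m

Phase 2 (constant speed): v₀ = 2.00 m/s, a = 0 m/s².
Constant speed: t = d/v = 56/2.00 = 28.0 s

Phase 3 (decelerating): v₀ = 2.00 m/s, a = -1.3 m/s².
v = v₀ + at → t = (0 − 2.00) / -1.3 = 1.54 s
v² = v₀² + 2aΔx → Δx = (0² − 2.00²)/(2·-1.3) = 1.54 m
Total distance = 2.00 + 56.0 + 1.54 = 59.5 m

59.5 m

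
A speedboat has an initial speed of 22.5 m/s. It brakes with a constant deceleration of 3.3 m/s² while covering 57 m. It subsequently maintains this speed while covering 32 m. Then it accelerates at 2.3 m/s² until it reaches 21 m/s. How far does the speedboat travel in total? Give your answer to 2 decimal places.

156.60 m

Phase 1 (decelerating): v₀ = 22.5 m/s, a = -3.3 m/s².
v² = v₀² + 2aΔx = 22.5² + 2·-3.3·57 = 130 → v = 11.4 m/s
t = (v − v₀)/a = (11.4 − 22.5)/-3.3 = 3.36 s

Phase 2 (constant speed): v₀ = 11.4 m/s, a = 0 m/s².
Constant speed: t = d/v = 32/11.4 = 2.81 s

Phase 3 (accelerating): v₀ = 11.4 m/s, a = 2.3 m/s².
v = v₀ + at → t = (21 − 11.4) / 2.3 = 4.17 s
v² = v₀² + 2aΔx → Δx = (21² − 11.4²)/(2·2.3) = 67.6 m
Total distance = 57.0 + 32.0 + 67.6 = 157 m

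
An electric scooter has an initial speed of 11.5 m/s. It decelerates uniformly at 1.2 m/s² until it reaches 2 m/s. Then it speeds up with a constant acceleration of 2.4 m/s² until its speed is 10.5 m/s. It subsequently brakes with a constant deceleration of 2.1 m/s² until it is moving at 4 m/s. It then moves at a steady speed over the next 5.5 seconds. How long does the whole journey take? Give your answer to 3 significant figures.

20.1 s

Phase 1 (decelerating): v₀ = 11.5 m/s, a = -1.2 m/s².
v = v₀ + at → t = (2 − 11.5) / -1.2 = 7.92 s
v² = v₀² + 2aΔx → Δx = (2² − 11.5²)/(2·-1.2) = 53.4 m

Phase 2 (accelerating): v₀ = 2.00 m/s, a = 2.4 m/s².
v = v₀ + at → t = (10.5 − 2.00) / 2.4 = 3.54 s
v² = v₀² + 2aΔx → Δx = (10.5² − 2.00²)/(2·2.4) = 22.1 m

Phase 3 (decelerating): v₀ = 10.5 m/s, a = -2.1 m/s².
v = v₀ + at → t = (4 − 10.5) / -2.1 = 3.10 s
v² = v₀² + 2aΔx → Δx = (4² − 10.5²)/(2·-2.1) = 22.4 m

Phase 4 (constant speed): v₀ = 4.00 m/s, a = 0 m/s².
v = v₀ + at = 4.00 + (0)(5.5) = 4.00 m/s
Δx = v₀t + ½at² = 4.00·5.5 + 0.5·0·5.5² = 22.0 m
Total time = 7.92 + 3.54 + 3.10 + 5.50 = 20.1 s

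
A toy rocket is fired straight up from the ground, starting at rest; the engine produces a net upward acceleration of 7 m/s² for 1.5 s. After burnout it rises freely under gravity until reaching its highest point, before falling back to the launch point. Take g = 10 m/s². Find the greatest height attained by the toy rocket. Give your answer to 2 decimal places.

Phase 1 (powered ascent): v₀ = 0 m/s, a = 7 m/s².
v = v₀ + at = 0 + (7)(1.5) = 10.5 m/s
Δx = v₀t + ½at² = 0·1.5 + 0.5·7·1.5² = 7.88 m

Phase 2 (coasting upward): v₀ = 10.5 m/s, a = -10 m/s².
v = v₀ + at → t = (0 − 10.5) / -10 = 1.05 s
v² = v₀² + 2aΔx → Δx = (0² − 10.5²)/(2·-10) = 5.51 m
Maximum height = 7.88 + 5.51 = 13.4 m

13.39 m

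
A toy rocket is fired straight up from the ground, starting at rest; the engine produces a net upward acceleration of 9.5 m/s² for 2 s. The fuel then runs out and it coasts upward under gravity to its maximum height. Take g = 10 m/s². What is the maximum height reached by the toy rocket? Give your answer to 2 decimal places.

37.05 m

Phase 1 (powered ascent): v₀ = 0 m/s, a = 9.5 m/s².
v = v₀ + at = 0 + (9.5)(2) = 19.0 m/s
Δx = v₀t + ½at² = 0·2 + 0.5·9.5·2² = 19.0 m

Phase 2 (coasting upward): v₀ = 19.0 m/s, a = -10 m/s².
v = v₀ + at → t = (0 − 19.0) / -10 = 1.90 s
v² = v₀² + 2aΔx → Δx = (0² − 19.0²)/(2·-10) = 18.1 m
Maximum height = 19.0 + 18.1 = 37.0 m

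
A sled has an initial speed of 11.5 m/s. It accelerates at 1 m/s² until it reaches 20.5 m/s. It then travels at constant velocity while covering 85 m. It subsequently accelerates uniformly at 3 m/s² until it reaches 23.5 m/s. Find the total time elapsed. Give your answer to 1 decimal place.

14.1 s

Phase 1 (accelerating): v₀ = 11.5 m/s, a = 1 m/s².
v = v₀ + at → t = (20.5 − 11.5) / 1 = 9.00 s
v² = v₀² + 2aΔx → Δx = (20.5² − 11.5²)/(2·1) = 144 m

Phase 2 (constant speed): v₀ = 20.5 m/s, a = 0 m/s².
Constant speed: t = d/v = 85/20.5 = 4.15 s

Phase 3 (accelerating): v₀ = 20.5 m/s, a = 3 m/s².
v = v₀ + at → t = (23.5 − 20.5) / 3 = 1.00 s
v² = v₀² + 2aΔx → Δx = (23.5² − 20.5²)/(2·3) = 22.0 m
Total time = 9.00 + 4.15 + 1.00 = 14.1 s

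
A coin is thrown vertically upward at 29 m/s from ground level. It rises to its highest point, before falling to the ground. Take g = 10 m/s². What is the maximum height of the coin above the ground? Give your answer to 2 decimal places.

42.05 m

Phase 1 (rising): v₀ = 29.0 m/s, a = -10 m/s².
v = v₀ + at → t = (0 − 29.0) / -10 = 2.90 s
v² = v₀² + 2aΔx → Δx = (0² − 29.0²)/(2·-10) = 42.0 m
Maximum height = 42.0 m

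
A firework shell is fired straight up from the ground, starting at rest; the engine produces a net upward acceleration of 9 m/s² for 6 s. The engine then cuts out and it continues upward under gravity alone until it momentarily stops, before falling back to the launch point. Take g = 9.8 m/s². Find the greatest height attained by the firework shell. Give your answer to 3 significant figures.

Phase 1 (powered ascent): v₀ = 0 m/s, a = 9 m/s².
v = v₀ + at = 0 + (9)(6) = 54.0 m/s
Δx = v₀t + ½at² = 0·6 + 0.5·9·6² = 162 m

Phase 2 (coasting upward): v₀ = 54.0 m/s, a = -9.8 m/s².
v = v₀ + at → t = (0 − 54.0) / -9.8 = 5.51 s
v² = v₀² + 2aΔx → Δx = (0² − 54.0²)/(2·-9.8) = 149 m
Maximum height = 162 + 149 = 311 m

311 m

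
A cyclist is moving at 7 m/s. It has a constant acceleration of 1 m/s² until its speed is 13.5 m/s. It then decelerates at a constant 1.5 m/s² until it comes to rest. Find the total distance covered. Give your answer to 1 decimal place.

Phase 1 (accelerating): v₀ = 7.00 m/s, a = 1 m/s².
v = v₀ + at → t = (13.5 − 7.00) / 1 = 6.50 s
v² = v₀² + 2aΔx → Δx = (13.5² − 7.00²)/(2·1) = 66.6 m

Phase 2 (decelerating): v₀ = 13.5 m/s, a = -1.5 m/s².
v = v₀ + at → t = (0 − 13.5) / -1.5 = 9.00 s
v² = v₀² + 2aΔx → Δx = (0² − 13.5²)/(2·-1.5) = 60.8 m
Total distance = 66.6 + 60.8 = 127 m

127.4 m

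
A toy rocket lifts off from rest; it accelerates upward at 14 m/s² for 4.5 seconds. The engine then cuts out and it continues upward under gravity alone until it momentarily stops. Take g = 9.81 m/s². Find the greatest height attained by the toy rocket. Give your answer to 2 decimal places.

344.04 m

Phase 1 (powered ascent): v₀ = 0 m/s, a = 14 m/s².
v = v₀ + at = 0 + (14)(4.5) = 63.0 m/s
Δx = v₀t + ½at² = 0·4.5 + 0.5·14·4.5² = 142 m

Phase 2 (coasting upward): v₀ = 63.0 m/s, a = -9.81 m/s².
v = v₀ + at → t = (0 − 63.0) / -9.81 = 6.42 s
v² = v₀² + 2aΔx → Δx = (0² − 63.0²)/(2·-9.81) = 202 m
Maximum height = 142 + 202 = 344 m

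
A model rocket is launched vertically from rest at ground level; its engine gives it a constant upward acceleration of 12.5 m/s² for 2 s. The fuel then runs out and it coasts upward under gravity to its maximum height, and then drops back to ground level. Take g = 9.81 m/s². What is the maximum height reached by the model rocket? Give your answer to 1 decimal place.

Phase 1 (powered ascent): v₀ = 0 m/s, a = 12.5 m/s².
v = v₀ + at = 0 + (12.5)(2) = 25.0 m/s
Δx = v₀t + ½at² = 0·2 + 0.5·12.5·2² = 25.0 m

Phase 2 (coasting upward): v₀ = 25.0 m/s, a = -9.81 m/s².
v = v₀ + at → t = (0 − 25.0) / -9.81 = 2.55 s
v² = v₀² + 2aΔx → Δx = (0² − 25.0²)/(2·-9.81) = 31.9 m
Maximum height = 25.0 + 31.9 = 56.9 m

56.9 m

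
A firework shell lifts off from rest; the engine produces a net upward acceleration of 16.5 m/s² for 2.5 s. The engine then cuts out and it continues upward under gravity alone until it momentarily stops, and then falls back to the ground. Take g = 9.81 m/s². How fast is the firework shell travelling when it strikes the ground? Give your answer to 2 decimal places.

Phase 1 (powered ascent): v₀ = 0 m/s, a = 16.5 m/s².
v = v₀ + at = 0 + (16.5)(2.5) = 41.2 m/s
Δx = v₀t + ½at² = 0·2.5 + 0.5·16.5·2.5² = 51.6 m

Phase 2 (coasting upward): v₀ = 41.2 m/s, a = -9.81 m/s².
v = v₀ + at → t = (0 − 41.2) / -9.81 = 4.20 s
v² = v₀² + 2aΔx → Δx = (0² − 41.2²)/(2·-9.81) = 86.7 m

Phase 3 (free fall): v₀ = 0 m/s, a = -9.81 m/s².
Falls 138 m from rest: t = √(2·138/9.81) = 5.31 s; v = g·t = 52.1 m/s.
Impact speed = 52.1 m/s

52.09 m/s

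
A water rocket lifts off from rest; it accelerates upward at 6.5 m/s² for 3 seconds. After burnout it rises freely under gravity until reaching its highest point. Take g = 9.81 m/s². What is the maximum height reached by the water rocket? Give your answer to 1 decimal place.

Phase 1 (powered ascent): v₀ = 0 m/s, a = 6.5 m/s².
v = v₀ + at = 0 + (6.5)(3) = 19.5 m/s
Δx = v₀t + ½at² = 0·3 + 0.5·6.5·3² = 29.2 m

Phase 2 (coasting upward): v₀ = 19.5 m/s, a = -9.81 m/s².
v = v₀ + at → t = (0 − 19.5) / -9.81 = 1.99 s
v² = v₀² + 2aΔx → Δx = (0² − 19.5²)/(2·-9.81) = 19.4 m
Maximum height = 29.2 + 19.4 = 48.6 m

48.6 m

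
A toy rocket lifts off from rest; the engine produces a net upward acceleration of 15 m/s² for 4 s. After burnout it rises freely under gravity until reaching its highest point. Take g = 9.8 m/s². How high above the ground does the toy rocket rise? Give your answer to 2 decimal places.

Phase 1 (powered ascent): v₀ = 0 m/s, a = 15 m/s².
v = v₀ + at = 0 + (15)(4) = 60.0 m/s
Δx = v₀t + ½at² = 0·4 + 0.5·15·4² = 120 m

Phase 2 (coasting upward): v₀ = 60.0 m/s, a = -9.8 m/s².
v = v₀ + at → t = (0 − 60.0) / -9.8 = 6.12 s
v² = v₀² + 2aΔx → Δx = (0² − 60.0²)/(2·-9.8) = 184 m
Maximum height = 120 + 184 = 304 m

303.67 m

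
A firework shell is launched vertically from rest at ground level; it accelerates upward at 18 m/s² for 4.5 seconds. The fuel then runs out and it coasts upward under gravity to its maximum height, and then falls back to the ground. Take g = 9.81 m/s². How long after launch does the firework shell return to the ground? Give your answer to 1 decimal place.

Phase 1 (powered ascent): v₀ = 0 m/s, a = 18 m/s².
v = v₀ + at = 0 + (18)(4.5) = 81.0 m/s
Δx = v₀t + ½at² = 0·4.5 + 0.5·18·4.5² = 182 m

Phase 2 (coasting upward): v₀ = 81.0 m/s, a = -9.81 m/s².
v = v₀ + at → t = (0 − 81.0) / -9.81 = 8.26 s
v² = v₀² + 2aΔx → Δx = (0² − 81.0²)/(2·-9.81) = 334 m

Phase 3 (free fall): v₀ = 0 m/s, a = -9.81 m/s².
Falls 517 m from rest: t = √(2·517/9.81) = 10.3 s; v = g·t = 101 m/s.
Total time = 4.50 + 8.26 + 10.3 = 23.0 s

23.0 s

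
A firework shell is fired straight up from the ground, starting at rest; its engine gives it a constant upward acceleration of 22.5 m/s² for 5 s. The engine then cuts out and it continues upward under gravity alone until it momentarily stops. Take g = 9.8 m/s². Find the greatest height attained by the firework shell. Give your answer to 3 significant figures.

927 m

Phase 1 (powered ascent): v₀ = 0 m/s, a = 22.5 m/s².
v = v₀ + at = 0 + (22.5)(5) = 112 m/s
Δx = v₀t + ½at² = 0·5 + 0.5·22.5·5² = 281 m

Phase 2 (coasting upward): v₀ = 112 m/s, a = -9.8 m/s².
v = v₀ + at → t = (0 − 112) / -9.8 = 11.5 s
v² = v₀² + 2aΔx → Δx = (0² − 112²)/(2·-9.8) = 646 m
Maximum height = 281 + 646 = 927 m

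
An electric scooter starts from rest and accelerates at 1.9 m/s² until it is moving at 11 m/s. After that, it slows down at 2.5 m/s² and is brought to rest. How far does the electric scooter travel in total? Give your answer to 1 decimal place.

56.0 m

Phase 1 (accelerating): v₀ = 0 m/s, a = 1.9 m/s².
v = v₀ + at → t = (11 − 0) / 1.9 = 5.79 s
v² = v₀² + 2aΔx → Δx = (11² − 0²)/(2·1.9) = 31.8 m

Phase 2 (decelerating): v₀ = 11.0 m/s, a = -2.5 m/s².
v = v₀ + at → t = (0 − 11.0) / -2.5 = 4.40 s
v² = v₀² + 2aΔx → Δx = (0² − 11.0²)/(2·-2.5) = 24.2 m
Total distance = 31.8 + 24.2 = 56.0 m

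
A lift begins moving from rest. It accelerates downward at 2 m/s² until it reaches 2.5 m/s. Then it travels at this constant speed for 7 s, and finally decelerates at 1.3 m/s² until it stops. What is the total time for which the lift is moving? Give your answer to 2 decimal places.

10.17 s

Phase 1 (accelerating): v₀ = 0 m/s, a = 2 m/s².
v = v₀ + at → t = (2.5 − 0) / 2 = 1.25 s
v² = v₀² + 2aΔx → Δx = (2.5² − 0²)/(2·2) = 1.56 m

Phase 2 (constant speed): v₀ = 2.50 m/s, a = 0 m/s².
v = v₀ + at = 2.50 + (0)(7) = 2.50 m/s
Δx = v₀t + ½at² = 2.50·7 + 0.5·0·7² = 17.5 m

Phase 3 (decelerating): v₀ = 2.50 m/s, a = -1.3 m/s².
v = v₀ + at → t = (0 − 2.50) / -1.3 = 1.92 s
v² = v₀² + 2aΔx → Δx = (0² − 2.50²)/(2·-1.3) = 2.40 m
Total time = 1.25 + 7.00 + 1.92 = 10.2 s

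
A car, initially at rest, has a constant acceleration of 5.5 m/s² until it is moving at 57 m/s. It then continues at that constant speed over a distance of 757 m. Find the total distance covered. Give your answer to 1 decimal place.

1052.4 m

Phase 1 (accelerating): v₀ = 0 m/s, a = 5.5 m/s².
v = v₀ + at → t = (57 − 0) / 5.5 = 10.4 s
v² = v₀² + 2aΔx → Δx = (57² − 0²)/(2·5.5) = 295 m

Phase 2 (constant speed): v₀ = 57.0 m/s, a = 0 m/s².
Constant speed: t = d/v = 757/57.0 = 13.3 s
Total distance = 295 + 757 = 1050 m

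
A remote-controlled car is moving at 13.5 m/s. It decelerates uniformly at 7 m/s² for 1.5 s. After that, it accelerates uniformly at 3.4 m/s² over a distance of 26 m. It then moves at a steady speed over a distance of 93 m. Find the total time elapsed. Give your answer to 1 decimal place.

Phase 1 (decelerating): v₀ = 13.5 m/s, a = -7 m/s².
v = v₀ + at = 13.5 + (-7)(1.5) = 3.00 m/s
Δx = v₀t + ½at² = 13.5·1.5 + 0.5·-7·1.5² = 12.4 m

Phase 2 (accelerating): v₀ = 3.00 m/s, a = 3.4 m/s².
v² = v₀² + 2aΔx = 3.00² + 2·3.4·26 = 186 → v = 13.6 m/s
t = (v − v₀)/a = (13.6 − 3.00)/3.4 = 3.13 s

Phase 3 (constant speed): v₀ = 13.6 m/s, a = 0 m/s².
Constant speed: t = d/v = 93/13.6 = 6.82 s
Total time = 1.50 + 3.13 + 6.82 = 11.4 s

11.4 s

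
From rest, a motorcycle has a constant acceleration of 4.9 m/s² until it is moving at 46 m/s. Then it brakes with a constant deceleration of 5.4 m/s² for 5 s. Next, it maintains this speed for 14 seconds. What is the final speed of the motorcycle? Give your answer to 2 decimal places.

19.00 m/s

Phase 1 (accelerating): v₀ = 0 m/s, a = 4.9 m/s².
v = v₀ + at → t = (46 − 0) / 4.9 = 9.39 s
v² = v₀² + 2aΔx → Δx = (46² − 0²)/(2·4.9) = 216 m

Phase 2 (decelerating): v₀ = 46.0 m/s, a = -5.4 m/s².
v = v₀ + at = 46.0 + (-5.4)(5) = 19.0 m/s
Δx = v₀t + ½at² = 46.0·5 + 0.5·-5.4·5² = 162 m

Phase 3 (constant speed): v₀ = 19.0 m/s, a = 0 m/s².
v = v₀ + at = 19.0 + (0)(14) = 19.0 m/s
Δx = v₀t + ½at² = 19.0·14 + 0.5·0·14² = 266 m
Final speed = 19.0 m/s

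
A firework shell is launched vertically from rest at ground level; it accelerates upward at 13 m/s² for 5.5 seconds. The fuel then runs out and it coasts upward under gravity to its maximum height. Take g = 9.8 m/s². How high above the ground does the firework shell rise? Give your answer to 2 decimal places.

Phase 1 (powered ascent): v₀ = 0 m/s, a = 13 m/s².
v = v₀ + at = 0 + (13)(5.5) = 71.5 m/s
Δx = v₀t + ½at² = 0·5.5 + 0.5·13·5.5² = 197 m

Phase 2 (coasting upward): v₀ = 71.5 m/s, a = -9.8 m/s².
v = v₀ + at → t = (0 − 71.5) / -9.8 = 7.30 s
v² = v₀² + 2aΔx → Δx = (0² − 71.5²)/(2·-9.8) = 261 m
Maximum height = 197 + 261 = 457 m

457.45 m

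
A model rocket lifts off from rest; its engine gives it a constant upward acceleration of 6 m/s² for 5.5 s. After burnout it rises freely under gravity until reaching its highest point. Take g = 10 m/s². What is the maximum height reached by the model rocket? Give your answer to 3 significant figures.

Phase 1 (powered ascent): v₀ = 0 m/s, a = 6 m/s².
v = v₀ + at = 0 + (6)(5.5) = 33.0 m/s
Δx = v₀t + ½at² = 0·5.5 + 0.5·6·5.5² = 90.8 m

Phase 2 (coasting upward): v₀ = 33.0 m/s, a = -10 m/s².
v = v₀ + at → t = (0 − 33.0) / -10 = 3.30 s
v² = v₀² + 2aΔx → Δx = (0² − 33.0²)/(2·-10) = 54.5 m
Maximum height = 90.8 + 54.5 = 145 m

145 m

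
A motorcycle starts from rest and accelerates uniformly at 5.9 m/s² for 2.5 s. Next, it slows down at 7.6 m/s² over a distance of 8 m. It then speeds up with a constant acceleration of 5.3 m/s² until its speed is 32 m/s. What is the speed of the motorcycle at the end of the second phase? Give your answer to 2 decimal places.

9.80 m/s

Phase 1 (accelerating): v₀ = 0 m/s, a = 5.9 m/s².
v = v₀ + at = 0 + (5.9)(2.5) = 14.8 m/s
Δx = v₀t + ½at² = 0·2.5 + 0.5·5.9·2.5² = 18.4 m

Phase 2 (decelerating): v₀ = 14.8 m/s, a = -7.6 m/s².
v² = v₀² + 2aΔx = 14.8² + 2·-7.6·8 = 96.0 → v = 9.80 m/s
t = (v − v₀)/a = (9.80 − 14.8)/-7.6 = 0.652 s
Speed at end of phase 2 = 9.80 m/s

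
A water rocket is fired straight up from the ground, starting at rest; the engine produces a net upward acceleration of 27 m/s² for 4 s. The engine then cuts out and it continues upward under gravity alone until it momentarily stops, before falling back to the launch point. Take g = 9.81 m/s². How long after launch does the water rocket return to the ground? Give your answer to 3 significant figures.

Phase 1 (powered ascent): v₀ = 0 m/s, a = 27 m/s².
v = v₀ + at = 0 + (27)(4) = 108 m/s
Δx = v₀t + ½at² = 0·4 + 0.5·27·4² = 216 m

Phase 2 (coasting upward): v₀ = 108 m/s, a = -9.81 m/s².
v = v₀ + at → t = (0 − 108) / -9.81 = 11.0 s
v² = v₀² + 2aΔx → Δx = (0² − 108²)/(2·-9.81) = 594 m

Phase 3 (free fall): v₀ = 0 m/s, a = -9.81 m/s².
Falls 810 m from rest: t = √(2·810/9.81) = 12.9 s; v = g·t = 126 m/s.
Total time = 4.00 + 11.0 + 12.9 = 27.9 s

27.9 s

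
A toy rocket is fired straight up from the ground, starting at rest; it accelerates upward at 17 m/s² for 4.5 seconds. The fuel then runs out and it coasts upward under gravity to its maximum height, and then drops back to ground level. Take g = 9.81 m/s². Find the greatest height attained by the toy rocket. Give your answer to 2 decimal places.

470.40 m

Phase 1 (powered ascent): v₀ = 0 m/s, a = 17 m/s².
v = v₀ + at = 0 + (17)(4.5) = 76.5 m/s
Δx = v₀t + ½at² = 0·4.5 + 0.5·17·4.5² = 172 m

Phase 2 (coasting upward): v₀ = 76.5 m/s, a = -9.81 m/s².
v = v₀ + at → t = (0 − 76.5) / -9.81 = 7.80 s
v² = v₀² + 2aΔx → Δx = (0² − 76.5²)/(2·-9.81) = 298 m
Maximum height = 172 + 298 = 470 m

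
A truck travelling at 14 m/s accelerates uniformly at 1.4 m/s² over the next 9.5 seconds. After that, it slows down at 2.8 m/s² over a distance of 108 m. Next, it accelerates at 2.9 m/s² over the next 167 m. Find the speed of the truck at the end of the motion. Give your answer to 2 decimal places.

Phase 1 (accelerating): v₀ = 14.0 m/s, a = 1.4 m/s².
v = v₀ + at = 14.0 + (1.4)(9.5) = 27.3 m/s
Δx = v₀t + ½at² = 14.0·9.5 + 0.5·1.4·9.5² = 196 m

Phase 2 (decelerating): v₀ = 27.3 m/s, a = -2.8 m/s².
v² = v₀² + 2aΔx = 27.3² + 2·-2.8·108 = 140 → v = 11.9 m/s
t = (v − v₀)/a = (11.9 − 27.3)/-2.8 = 5.52 s

Phase 3 (accelerating): v₀ = 11.9 m/s, a = 2.9 m/s².
v² = v₀² + 2aΔx = 11.9² + 2·2.9·167 = 1110 → v = 33.3 m/s
t = (v − v₀)/a = (33.3 − 11.9)/2.9 = 7.40 s
Final speed = 33.3 m/s

33.30 m/s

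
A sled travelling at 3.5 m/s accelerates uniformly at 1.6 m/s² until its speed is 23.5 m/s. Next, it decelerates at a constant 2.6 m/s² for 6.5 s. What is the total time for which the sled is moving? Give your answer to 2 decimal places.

19.00 s

Phase 1 (accelerating): v₀ = 3.50 m/s, a = 1.6 m/s².
v = v₀ + at → t = (23.5 − 3.50) / 1.6 = 12.5 s
v² = v₀² + 2aΔx → Δx = (23.5² − 3.50²)/(2·1.6) = 169 m

Phase 2 (decelerating): v₀ = 23.5 m/s, a = -2.6 m/s².
v = v₀ + at = 23.5 + (-2.6)(6.5) = 6.60 m/s
Δx = v₀t + ½at² = 23.5·6.5 + 0.5·-2.6·6.5² = 97.8 m
Total time = 12.5 + 6.50 = 19.0 s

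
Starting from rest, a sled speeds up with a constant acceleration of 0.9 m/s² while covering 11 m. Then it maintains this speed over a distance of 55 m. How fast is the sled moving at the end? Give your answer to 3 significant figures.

4.45 m/s

Phase 1 (accelerating): v₀ = 0 m/s, a = 0.9 m/s².
v² = v₀² + 2aΔx = 0² + 2·0.9·11 = 19.8 → v = 4.45 m/s
t = (v − v₀)/a = (4.45 − 0)/0.9 = 4.94 s

Phase 2 (constant speed): v₀ = 4.45 m/s, a = 0 m/s².
Constant speed: t = d/v = 55/4.45 = 12.4 s
Final speed = 4.45 m/s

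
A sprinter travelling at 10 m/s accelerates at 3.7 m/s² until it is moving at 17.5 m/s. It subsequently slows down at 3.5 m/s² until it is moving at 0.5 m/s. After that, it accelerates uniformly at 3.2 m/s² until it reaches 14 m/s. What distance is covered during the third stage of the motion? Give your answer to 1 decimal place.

30.6 m

Phase 1 (accelerating): v₀ = 10.0 m/s, a = 3.7 m/s².
v = v₀ + at → t = (17.5 − 10.0) / 3.7 = 2.03 s
v² = v₀² + 2aΔx → Δx = (17.5² − 10.0²)/(2·3.7) = 27.9 m

Phase 2 (decelerating): v₀ = 17.5 m/s, a = -3.5 m/s².
v = v₀ + at → t = (0.5 − 17.5) / -3.5 = 4.86 s
v² = v₀² + 2aΔx → Δx = (0.5² − 17.5²)/(2·-3.5) = 43.7 m

Phase 3 (accelerating): v₀ = 0.500 m/s, a = 3.2 m/s².
v = v₀ + at → t = (14 − 0.500) / 3.2 = 4.22 s
v² = v₀² + 2aΔx → Δx = (14² − 0.500²)/(2·3.2) = 30.6 m
Distance in phase 3 = 30.6 m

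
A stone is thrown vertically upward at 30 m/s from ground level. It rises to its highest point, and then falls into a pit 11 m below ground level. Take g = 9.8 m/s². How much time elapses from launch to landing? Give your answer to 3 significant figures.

Phase 1 (rising): v₀ = 30.0 m/s, a = -9.8 m/s².
v = v₀ + at → t = (0 − 30.0) / -9.8 = 3.06 s
v² = v₀² + 2aΔx → Δx = (0² − 30.0²)/(2·-9.8) = 45.9 m

Phase 2 (falling): v₀ = 0 m/s, a = -9.8 m/s².
Falls 56.9 m from rest: t = √(2·56.9/9.8) = 3.41 s; v = g·t = 33.4 m/s.
Total time = 3.06 + 3.41 = 6.47 s

6.47 s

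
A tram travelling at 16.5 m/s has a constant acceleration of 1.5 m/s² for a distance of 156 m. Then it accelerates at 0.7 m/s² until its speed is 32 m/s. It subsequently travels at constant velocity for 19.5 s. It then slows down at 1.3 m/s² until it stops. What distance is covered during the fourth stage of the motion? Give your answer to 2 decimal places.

Phase 1 (accelerating): v₀ = 16.5 m/s, a = 1.5 m/s².
v² = v₀² + 2aΔx = 16.5² + 2·1.5·156 = 740 → v = 27.2 m/s
t = (v − v₀)/a = (27.2 − 16.5)/1.5 = 7.14 s

Phase 2 (accelerating): v₀ = 27.2 m/s, a = 0.7 m/s².
v = v₀ + at → t = (32 − 27.2) / 0.7 = 6.85 s
v² = v₀² + 2aΔx → Δx = (32² − 27.2²)/(2·0.7) = 203 m

Phase 3 (constant speed): v₀ = 32.0 m/s, a = 0 m/s².
v = v₀ + at = 32.0 + (0)(19.5) = 32.0 m/s
Δx = v₀t + ½at² = 32.0·19.5 + 0.5·0·19.5² = 624 m

Phase 4 (decelerating): v₀ = 32.0 m/s, a = -1.3 m/s².
v = v₀ + at → t = (0 − 32.0) / -1.3 = 24.6 s
v² = v₀² + 2aΔx → Δx = (0² − 32.0²)/(2·-1.3) = 394 m
Distance in phase 4 = 394 m

393.85 m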